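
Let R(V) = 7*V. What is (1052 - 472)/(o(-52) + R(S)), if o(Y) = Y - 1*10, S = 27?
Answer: 580/127 ≈ 4.5669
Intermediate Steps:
o(Y) = -10 + Y (o(Y) = Y - 10 = -10 + Y)
(1052 - 472)/(o(-52) + R(S)) = (1052 - 472)/((-10 - 52) + 7*27) = 580/(-62 + 189) = 580/127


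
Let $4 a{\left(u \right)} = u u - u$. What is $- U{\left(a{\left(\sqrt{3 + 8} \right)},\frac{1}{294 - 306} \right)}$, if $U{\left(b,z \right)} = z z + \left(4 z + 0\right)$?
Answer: $\frac{47}{144} \approx 0.32639$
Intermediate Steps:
$a{\left(u \right)} = - \frac{u}{4} + \frac{u^{2}}{4}$ ($a{\left(u \right)} = \frac{u u - u}{4} = \frac{u^{2} - u}{4} = - \frac{u}{4} + \frac{u^{2}}{4}$)
$U{\left(b,z \right)} = z^{2} + 4 z$
$- U{\left(a{\left(\sqrt{3 + 8} \right)},\frac{1}{294 - 306} \right)} = - \frac{4 + \frac{1}{294 - 306}}{294 - 306} = - \frac{4 + \frac{1}{-12}}{-12} = - \frac{\left(-1\right) \left(4 - \frac{1}{12}\right)}{12} = - \frac{\left(-1\right) 47}{12 \cdot 12} = \left(-1\right) \left(- \frac{47}{144}\right) = \frac{47}{144}$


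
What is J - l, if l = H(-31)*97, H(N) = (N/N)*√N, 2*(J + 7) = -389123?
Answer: -389137/2 - 97*I*√31 ≈ -1.9457e+5 - 540.07*I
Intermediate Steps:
J = -389137/2 (J = -7 + (½)*(-389123) = -7 - 389123/2 = -389137/2 ≈ -1.9457e+5)
H(N) = √N (H(N) = 1*√N = √N)
l = 97*I*√31 (l = √(-31)*97 = (I*√31)*97 = 97*I*√31 ≈ 540.07*I)
J - l = -389137/2 - 97*I*√31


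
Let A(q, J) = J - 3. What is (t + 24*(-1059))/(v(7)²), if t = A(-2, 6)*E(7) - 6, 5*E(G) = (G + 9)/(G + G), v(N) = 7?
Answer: -889746/1715 ≈ -518.80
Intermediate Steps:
E(G) = (9 + G)/(10*G) (E(G) = ((G + 9)/(G + G))/5 = ((9 + G)/((2*G)))/5 = ((9 + G)*(1/(2*G)))/5 = ((9 + G)/(2*G))/5 = (9 + G)/(10*G))
A(q, J) = -3 + J
t = -186/35 (t = (-3 + 6)*((⅒)*(9 + 7)/7) - 6 = 3*((⅒)*(⅐)*16) - 6 = 3*(8/35) - 6 = 24/35 - 6 = -186/35 ≈ -5.3143)
(t + 24*(-1059))/(v(7)²) = (-186/35 + 24*(-1059))/(7²) = (-186/35 - 25416)/49 = -889746/35*1/49 = -889746/1715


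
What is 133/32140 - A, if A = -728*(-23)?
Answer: -538152027/32140 ≈ -16744.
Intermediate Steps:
A = 16744
133/32140 - A = 133/32140 - 1*16744 = 133*(1/32140) - 16744 = 133/32140 - 16744 = -538152027/32140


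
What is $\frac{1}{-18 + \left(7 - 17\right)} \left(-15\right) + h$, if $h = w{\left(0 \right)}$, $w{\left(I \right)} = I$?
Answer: $\frac{15}{28} \approx 0.53571$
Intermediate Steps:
$h = 0$
$\frac{1}{-18 + \left(7 - 17\right)} \left(-15\right) + h = \frac{1}{-18 + \left(7 - 17\right)} \left(-15\right) + 0 = \frac{1}{-18 - 10} \left(-15\right) + 0 = \frac{1}{-28} \left(-15\right) + 0 = \left(- \frac{1}{28}\right) \left(-15\right) + 0 = \frac{15}{28} + 0 = \frac{15}{28}$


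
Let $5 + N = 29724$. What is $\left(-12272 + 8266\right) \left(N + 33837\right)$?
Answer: $-254605336$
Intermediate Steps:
$N = 29719$ ($N = -5 + 29724 = 29719$)
$\left(-12272 + 8266\right) \left(N + 33837\right) = \left(-12272 + 8266\right) \left(29719 + 33837\right) = \left(-4006\right) 63556 = -254605336$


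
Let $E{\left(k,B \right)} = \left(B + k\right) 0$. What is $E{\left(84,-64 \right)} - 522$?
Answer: $-522$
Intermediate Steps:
$E{\left(k,B \right)} = 0$
$E{\left(84,-64 \right)} - 522 = 0 - 522 = -522$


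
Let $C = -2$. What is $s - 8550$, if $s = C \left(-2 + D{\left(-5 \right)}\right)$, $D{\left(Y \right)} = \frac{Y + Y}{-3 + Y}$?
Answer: $- \frac{17097}{2} \approx -8548.5$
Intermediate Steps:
$D{\left(Y \right)} = \frac{2 Y}{-3 + Y}$
$s = \frac{3}{2}$ ($s = - 2 \left(-2 + 2 \left(-5\right) \frac{1}{-3 - 5}\right) = - 2 \left(-2 + 2 \left(-5\right) \frac{1}{-8}\right) = - 2 \left(-2 + 2 \left(-5\right) \left(- \frac{1}{8}\right)\right) = - 2 \left(-2 + \frac{5}{4}\right) = \left(-2\right) \left(- \frac{3}{4}\right) = \frac{3}{2} \approx 1.5$)
$s - 8550 = \frac{3}{2} - 8550 = - \frac{17097}{2}$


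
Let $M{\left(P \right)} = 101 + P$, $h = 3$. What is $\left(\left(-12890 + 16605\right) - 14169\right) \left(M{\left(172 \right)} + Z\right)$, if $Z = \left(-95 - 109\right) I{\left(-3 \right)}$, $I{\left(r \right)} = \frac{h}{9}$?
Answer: $-2143070$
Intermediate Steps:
$I{\left(r \right)} = \frac{1}{3}$ ($I{\left(r \right)} = \frac{3}{9} = 3 \cdot \frac{1}{9} = \frac{1}{3}$)
$Z = -68$ ($Z = \left(-95 - 109\right) \frac{1}{3} = \left(-204\right) \frac{1}{3} = -68$)
$\left(\left(-12890 + 16605\right) - 14169\right) \left(M{\left(172 \right)} + Z\right) = \left(\left(-12890 + 16605\right) - 14169\right) \left(\left(101 + 172\right) - 68\right) = \left(3715 - 14169\right) \left(273 - 68\right) = \left(-10454\right) 205 = -2143070$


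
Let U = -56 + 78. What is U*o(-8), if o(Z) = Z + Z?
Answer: -352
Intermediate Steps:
o(Z) = 2*Z
U = 22
U*o(-8) = 22*(2*(-8)) = 22*(-16) = -352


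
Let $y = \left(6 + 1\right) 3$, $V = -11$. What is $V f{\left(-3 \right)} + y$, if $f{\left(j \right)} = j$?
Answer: $54$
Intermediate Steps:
$y = 21$ ($y = 7 \cdot 3 = 21$)
$V f{\left(-3 \right)} + y = \left(-11\right) \left(-3\right) + 21 = 33 + 21 = 54$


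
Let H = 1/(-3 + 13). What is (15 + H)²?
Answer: 22801/100 ≈ 228.01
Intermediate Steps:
H = ⅒ (H = 1/10 = ⅒ ≈ 0.10000)
(15 + H)² = (15 + ⅒)² = (151/10)² = 22801/100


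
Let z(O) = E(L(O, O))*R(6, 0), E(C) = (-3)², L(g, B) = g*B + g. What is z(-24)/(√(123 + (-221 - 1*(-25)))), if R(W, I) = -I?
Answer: 0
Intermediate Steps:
L(g, B) = g + B*g (L(g, B) = B*g + g = g + B*g)
E(C) = 9
z(O) = 0 (z(O) = 9*(-1*0) = 9*0 = 0)
z(-24)/(√(123 + (-221 - 1*(-25)))) = 0/(√(123 + (-221 - 1*(-25)))) = 0/(√(123 + (-221 + 25))) = 0/(√(123 - 196)) = 0/(√(-73)) = 0/((I*√73)) = 0*(-I*√73/73) = 0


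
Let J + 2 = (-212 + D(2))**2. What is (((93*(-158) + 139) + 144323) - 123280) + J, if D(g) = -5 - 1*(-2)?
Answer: 52711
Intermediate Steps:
D(g) = -3 (D(g) = -5 + 2 = -3)
J = 46223 (J = -2 + (-212 - 3)**2 = -2 + (-215)**2 = -2 + 46225 = 46223)
(((93*(-158) + 139) + 144323) - 123280) + J = (((93*(-158) + 139) + 144323) - 123280) + 46223 = (((-14694 + 139) + 144323) - 123280) + 46223 = ((-14555 + 144323) - 123280) + 46223 = (129768 - 123280) + 46223 = 6488 + 46223 = 52711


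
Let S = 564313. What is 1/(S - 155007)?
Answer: 1/409306 ≈ 2.4432e-6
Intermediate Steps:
1/(S - 155007) = 1/(564313 - 155007) = 1/409306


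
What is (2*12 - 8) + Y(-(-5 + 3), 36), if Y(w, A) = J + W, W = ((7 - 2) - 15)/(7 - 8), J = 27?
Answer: 53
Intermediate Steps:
W = 10 (W = (5 - 15)/(-1) = -10*(-1) = 10)
Y(w, A) = 37 (Y(w, A) = 27 + 10 = 37)
(2*12 - 8) + Y(-(-5 + 3), 36) = (2*12 - 8) + 37 = (24 - 8) + 37 = 16 + 37 = 53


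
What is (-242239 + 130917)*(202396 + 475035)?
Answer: -75412973782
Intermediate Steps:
(-242239 + 130917)*(202396 + 475035) = -111322*677431 = -75412973782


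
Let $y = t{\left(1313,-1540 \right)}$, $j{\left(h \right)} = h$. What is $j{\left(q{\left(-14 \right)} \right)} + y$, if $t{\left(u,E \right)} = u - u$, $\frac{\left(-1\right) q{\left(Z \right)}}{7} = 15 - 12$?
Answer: $-21$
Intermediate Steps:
$q{\left(Z \right)} = -21$ ($q{\left(Z \right)} = - 7 \left(15 - 12\right) = \left(-7\right) 3 = -21$)
$t{\left(u,E \right)} = 0$
$y = 0$
$j{\left(q{\left(-14 \right)} \right)} + y = -21 + 0 = -21$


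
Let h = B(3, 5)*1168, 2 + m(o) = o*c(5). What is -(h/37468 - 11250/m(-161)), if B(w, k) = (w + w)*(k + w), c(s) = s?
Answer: -38896554/2519723 ≈ -15.437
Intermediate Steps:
B(w, k) = 2*w*(k + w) (B(w, k) = (2*w)*(k + w) = 2*w*(k + w))
m(o) = -2 + 5*o (m(o) = -2 + o*5 = -2 + 5*o)
h = 56064 (h = (2*3*(5 + 3))*1168 = (2*3*8)*1168 = 48*1168 = 56064)
-(h/37468 - 11250/m(-161)) = -(56064/37468 - 11250/(-2 + 5*(-161))) = -(56064*(1/37468) - 11250/(-2 - 805)) = -(14016/9367 - 11250/(-807)) = -(14016/9367 - 11250*(-1/807)) = -(14016/9367 + 3750/269) = -1*38896554/2519723 = -38896554/2519723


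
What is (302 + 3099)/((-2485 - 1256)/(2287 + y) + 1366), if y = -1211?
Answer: 3659476/1466075 ≈ 2.4961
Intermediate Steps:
(302 + 3099)/((-2485 - 1256)/(2287 + y) + 1366) = (302 + 3099)/((-2485 - 1256)/(2287 - 1211) + 1366) = 3401/(-3741/1076 + 1366) = 3401/(1466075/1076) = 3401*(1076/1466075) = 3659476/1466075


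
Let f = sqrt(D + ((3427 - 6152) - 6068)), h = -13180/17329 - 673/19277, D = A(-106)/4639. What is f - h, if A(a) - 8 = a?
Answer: 265733277/334051133 + 5*I*sqrt(7569145487)/4639 ≈ 0.79549 + 93.771*I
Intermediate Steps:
A(a) = 8 + a
D = -98/4639 (D = (8 - 106)/4639 = -98*1/4639 = -98/4639 ≈ -0.021125)
h = -265733277/334051133 (h = -13180*1/17329 - 673*1/19277 = -13180/17329 - 673/19277 = -265733277/334051133 ≈ -0.79549)
f = 5*I*sqrt(7569145487)/4639 (f = sqrt(-98/4639 + ((3427 - 6152) - 6068)) = sqrt(-98/4639 + (-2725 - 6068)) = sqrt(-98/4639 - 8793) = sqrt(-40790825/4639) = 5*I*sqrt(7569145487)/4639 ≈ 93.771*I)
f - h = 5*I*sqrt(7569145487)/4639 - 1*(-265733277/334051133) = 5*I*sqrt(7569145487)/4639 + 265733277/334051133 = 265733277/334051133 + 5*I*sqrt(7569145487)/4639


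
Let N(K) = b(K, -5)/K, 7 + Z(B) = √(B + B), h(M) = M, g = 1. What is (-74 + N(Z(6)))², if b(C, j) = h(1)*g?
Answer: 7535037/1369 + 10980*√3/1369 ≈ 5517.9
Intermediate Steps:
b(C, j) = 1 (b(C, j) = 1*1 = 1)
Z(B) = -7 + √2*√B (Z(B) = -7 + √(B + B) = -7 + √(2*B) = -7 + √2*√B)
N(K) = 1/K
(-74 + N(Z(6)))² = (-74 + 1/(-7 + √2*√6))² = (-74 + 1/(-7 + 2*√3))²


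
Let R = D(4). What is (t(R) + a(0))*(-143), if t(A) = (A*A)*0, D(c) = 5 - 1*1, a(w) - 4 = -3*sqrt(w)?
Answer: -572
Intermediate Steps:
a(w) = 4 - 3*sqrt(w)
D(c) = 4 (D(c) = 5 - 1 = 4)
R = 4
t(A) = 0 (t(A) = A**2*0 = 0)
(t(R) + a(0))*(-143) = (0 + (4 - 3*sqrt(0)))*(-143) = (0 + (4 - 3*0))*(-143) = (0 + (4 + 0))*(-143) = (0 + 4)*(-143) = 4*(-143) = -572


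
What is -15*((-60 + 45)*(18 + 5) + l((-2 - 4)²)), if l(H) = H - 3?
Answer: 4680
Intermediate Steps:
l(H) = -3 + H
-15*((-60 + 45)*(18 + 5) + l((-2 - 4)²)) = -15*((-60 + 45)*(18 + 5) + (-3 + (-2 - 4)²)) = -15*(-15*23 + (-3 + (-6)²)) = -15*(-345 + (-3 + 36)) = -15*(-345 + 33) = -15*(-312) = 4680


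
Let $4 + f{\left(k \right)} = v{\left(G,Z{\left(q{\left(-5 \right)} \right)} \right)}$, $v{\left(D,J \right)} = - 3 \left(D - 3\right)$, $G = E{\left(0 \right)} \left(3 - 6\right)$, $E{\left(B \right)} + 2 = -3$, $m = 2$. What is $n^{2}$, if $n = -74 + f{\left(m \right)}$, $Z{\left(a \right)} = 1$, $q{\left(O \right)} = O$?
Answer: $12996$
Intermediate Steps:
$E{\left(B \right)} = -5$ ($E{\left(B \right)} = -2 - 3 = -5$)
$G = 15$ ($G = - 5 \left(3 - 6\right) = \left(-5\right) \left(-3\right) = 15$)
$v{\left(D,J \right)} = 9 - 3 D$ ($v{\left(D,J \right)} = - 3 \left(-3 + D\right) = 9 - 3 D$)
$f{\left(k \right)} = -40$ ($f{\left(k \right)} = -4 + \left(9 - 45\right) = -4 - 36 = -40$)
$n = -114$ ($n = -74 - 40 = -114$)
$n^{2} = \left(-114\right)^{2} = 12996$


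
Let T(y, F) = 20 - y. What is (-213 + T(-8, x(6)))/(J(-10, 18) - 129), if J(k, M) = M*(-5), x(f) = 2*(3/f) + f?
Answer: 185/219 ≈ 0.84475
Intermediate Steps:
x(f) = f + 6/f (x(f) = 6/f + f = f + 6/f)
J(k, M) = -5*M
(-213 + T(-8, x(6)))/(J(-10, 18) - 129) = (-213 + (20 - 1*(-8)))/(-5*18 - 129) = (-213 + (20 + 8))/(-90 - 129) = (-213 + 28)/(-219) = -185*(-1/219) = 185/219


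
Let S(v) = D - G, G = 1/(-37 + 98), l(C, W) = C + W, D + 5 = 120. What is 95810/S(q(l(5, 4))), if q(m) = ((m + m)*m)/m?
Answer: 2922205/3507 ≈ 833.25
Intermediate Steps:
D = 115 (D = -5 + 120 = 115)
q(m) = 2*m (q(m) = ((2*m)*m)/m = (2*m²)/m = 2*m)
G = 1/61 ≈ 0.016393
S(v) = 7014/61 (S(v) = 115 - 1*1/61 = 115 - 1/61 = 7014/61)
95810/S(q(l(5, 4))) = 95810/(7014/61) = 95810*(61/7014) = 2922205/3507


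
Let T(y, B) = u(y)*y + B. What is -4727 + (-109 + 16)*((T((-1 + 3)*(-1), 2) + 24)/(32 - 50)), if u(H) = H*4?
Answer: -4510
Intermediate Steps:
u(H) = 4*H
T(y, B) = B + 4*y² (T(y, B) = (4*y)*y + B = 4*y² + B = B + 4*y²)
-4727 + (-109 + 16)*((T((-1 + 3)*(-1), 2) + 24)/(32 - 50)) = -4727 + (-109 + 16)*(((2 + 4*((-1 + 3)*(-1))²) + 24)/(32 - 50)) = -4727 - 93*((2 + 4*(2*(-1))²) + 24)/(-18) = -4727 - 93*((2 + 4*(-2)²) + 24)*(-1)/18 = -4727 - 93*((2 + 4*4) + 24)*(-1)/18 = -4727 - 93*((2 + 16) + 24)*(-1)/18 = -4727 - 93*(18 + 24)*(-1)/18 = -4727 - 3906*(-1)/18 = -4727 - 93*(-7/3) = -4727 + 217 = -4510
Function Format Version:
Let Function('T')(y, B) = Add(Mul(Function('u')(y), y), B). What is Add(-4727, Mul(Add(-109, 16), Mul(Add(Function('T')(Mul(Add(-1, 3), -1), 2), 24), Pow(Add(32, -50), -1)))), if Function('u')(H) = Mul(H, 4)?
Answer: -4510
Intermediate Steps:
Function('u')(H) = Mul(4, H)
Function('T')(y, B) = Add(B, Mul(4, Pow(y, 2))) (Function('T')(y, B) = Add(Mul(Mul(4, y), y), B) = Add(Mul(4, Pow(y, 2)), B) = Add(B, Mul(4, Pow(y, 2))))
Add(-4727, Mul(Add(-109, 16), Mul(Add(Function('T')(Mul(Add(-1, 3), -1), 2), 24), Pow(Add(32, -50), -1)))) = Add(-4727, Mul(Add(-109, 16), Mul(Add(Add(2, Mul(4, Pow(Mul(Add(-1, 3), -1), 2))), 24), Pow(Add(32, -50), -1)))) = Add(-4727, Mul(-93, Mul(Add(Add(2, Mul(4, Pow(Mul(2, -1), 2))), 24), Pow(-18, -1)))) = Add(-4727, Mul(-93, Mul(Add(Add(2, Mul(4, Pow(-2, 2))), 24), Rational(-1, 18)))) = Add(-4727, Mul(-93, Mul(Add(Add(2, Mul(4, 4)), 24), Rational(-1, 18)))) = Add(-4727, Mul(-93, Mul(Add(Add(2, 16), 24), Rational(-1, 18)))) = Add(-4727, Mul(-93, Mul(Add(18, 24), Rational(-1, 18)))) = Add(-4727, Mul(-93, Mul(42, Rational(-1, 18)))) = Add(-4727, Mul(-93, Rational(-7, 3))) = Add(-4727, 217) = -4510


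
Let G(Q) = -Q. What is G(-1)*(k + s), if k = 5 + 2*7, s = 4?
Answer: 23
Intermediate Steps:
k = 19 (k = 5 + 14 = 19)
G(-1)*(k + s) = (-1*(-1))*(19 + 4) = 1*23 = 23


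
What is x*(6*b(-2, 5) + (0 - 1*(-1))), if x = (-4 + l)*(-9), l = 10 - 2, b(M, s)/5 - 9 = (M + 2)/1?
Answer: -9756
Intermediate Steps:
b(M, s) = 55 + 5*M (b(M, s) = 45 + 5*((M + 2)/1) = 45 + 5*((2 + M)*1) = 45 + 5*(2 + M) = 45 + (10 + 5*M) = 55 + 5*M)
l = 8
x = -36 (x = (-4 + 8)*(-9) = 4*(-9) = -36)
x*(6*b(-2, 5) + (0 - 1*(-1))) = -36*(6*(55 + 5*(-2)) + (0 - 1*(-1))) = -36*(6*(55 - 10) + (0 + 1)) = -36*(6*45 + 1) = -36*(270 + 1) = -36*271 = -9756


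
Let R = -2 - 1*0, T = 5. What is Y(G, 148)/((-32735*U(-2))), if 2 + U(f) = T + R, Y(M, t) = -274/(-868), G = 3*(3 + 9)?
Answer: -137/14206990 ≈ -9.6431e-6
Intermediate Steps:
G = 36 (G = 3*12 = 36)
R = -2 (R = -2 + 0 = -2)
Y(M, t) = 137/434 (Y(M, t) = -274*(-1/868) = 137/434)
U(f) = 1 (U(f) = -2 + (5 - 2) = -2 + 3 = 1)
Y(G, 148)/((-32735*U(-2))) = 137/(434*((-32735*1))) = (137/434)/(-32735) = (137/434)*(-1/32735) = -137/14206990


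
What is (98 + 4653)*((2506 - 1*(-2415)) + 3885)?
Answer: 41837306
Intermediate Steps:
(98 + 4653)*((2506 - 1*(-2415)) + 3885) = 4751*((2506 + 2415) + 3885) = 4751*(4921 + 3885) = 4751*8806 = 41837306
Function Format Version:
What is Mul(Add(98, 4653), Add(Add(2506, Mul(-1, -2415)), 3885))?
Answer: 41837306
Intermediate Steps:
Mul(Add(98, 4653), Add(Add(2506, Mul(-1, -2415)), 3885)) = Mul(4751, Add(Add(2506, 2415), 3885)) = Mul(4751, Add(4921, 3885)) = Mul(4751, 8806) = 41837306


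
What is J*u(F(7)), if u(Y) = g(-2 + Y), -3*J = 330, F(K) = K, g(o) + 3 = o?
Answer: -220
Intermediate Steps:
g(o) = -3 + o
J = -110 (J = -⅓*330 = -110)
u(Y) = -5 + Y (u(Y) = -3 + (-2 + Y) = -5 + Y)
J*u(F(7)) = -110*(-5 + 7) = -110*2 = -220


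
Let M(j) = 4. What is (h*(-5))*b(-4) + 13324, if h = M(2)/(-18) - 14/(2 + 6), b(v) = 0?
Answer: 13324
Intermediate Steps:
h = -71/36 (h = 4/(-18) - 14/(2 + 6) = 4*(-1/18) - 14/8 = -2/9 - 14*1/8 = -2/9 - 7/4 = -71/36 ≈ -1.9722)
(h*(-5))*b(-4) + 13324 = -71/36*(-5)*0 + 13324 = (355/36)*0 + 13324 = 0 + 13324 = 13324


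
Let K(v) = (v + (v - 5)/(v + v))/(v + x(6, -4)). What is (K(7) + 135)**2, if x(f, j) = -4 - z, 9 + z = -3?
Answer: 8094025/441 ≈ 18354.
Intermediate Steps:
z = -12 (z = -9 - 3 = -12)
x(f, j) = 8 (x(f, j) = -4 - 1*(-12) = -4 + 12 = 8)
K(v) = (v + (-5 + v)/(2*v))/(8 + v) (K(v) = (v + (v - 5)/(v + v))/(v + 8) = (v + (-5 + v)/((2*v)))/(8 + v) = (v + (-5 + v)*(1/(2*v)))/(8 + v) = (v + (-5 + v)/(2*v))/(8 + v))
(K(7) + 135)**2 = ((1/2)*(-5 + 7 + 2*7**2)/(7*(8 + 7)) + 135)**2 = ((1/2)*(1/7)*(-5 + 7 + 2*49)/15 + 135)**2 = ((1/2)*(1/7)*(1/15)*(-5 + 7 + 98) + 135)**2 = ((1/2)*(1/7)*(1/15)*100 + 135)**2 = (10/21 + 135)**2 = (2845/21)**2 = 8094025/441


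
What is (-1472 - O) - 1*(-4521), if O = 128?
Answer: 2921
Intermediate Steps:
(-1472 - O) - 1*(-4521) = (-1472 - 1*128) - 1*(-4521) = (-1472 - 128) + 4521 = -1600 + 4521 = 2921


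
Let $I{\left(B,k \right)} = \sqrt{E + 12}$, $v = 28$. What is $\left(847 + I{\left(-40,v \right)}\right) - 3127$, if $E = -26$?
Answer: $-2280 + i \sqrt{14} \approx -2280.0 + 3.7417 i$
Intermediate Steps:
$I{\left(B,k \right)} = i \sqrt{14}$ ($I{\left(B,k \right)} = \sqrt{-26 + 12} = \sqrt{-14} = i \sqrt{14}$)
$\left(847 + I{\left(-40,v \right)}\right) - 3127 = \left(847 + i \sqrt{14}\right) - 3127 = -2280 + i \sqrt{14}$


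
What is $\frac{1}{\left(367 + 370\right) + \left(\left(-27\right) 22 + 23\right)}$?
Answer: $\frac{1}{166} \approx 0.0060241$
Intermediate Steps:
$\frac{1}{\left(367 + 370\right) + \left(\left(-27\right) 22 + 23\right)} = \frac{1}{737 + \left(-594 + 23\right)} = \frac{1}{737 - 571} = \frac{1}{166}$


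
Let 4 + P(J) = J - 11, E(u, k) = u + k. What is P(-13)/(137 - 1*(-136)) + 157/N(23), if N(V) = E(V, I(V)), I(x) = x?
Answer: 5939/1794 ≈ 3.3105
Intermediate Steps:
E(u, k) = k + u
N(V) = 2*V (N(V) = V + V = 2*V)
P(J) = -15 + J (P(J) = -4 + (J - 11) = -4 + (-11 + J) = -15 + J)
P(-13)/(137 - 1*(-136)) + 157/N(23) = (-15 - 13)/(137 - 1*(-136)) + 157/((2*23)) = -28/(137 + 136) + 157/46 = -28/273 + 157*(1/46) = -28*1/273 + 157/46 = -4/39 + 157/46 = 5939/1794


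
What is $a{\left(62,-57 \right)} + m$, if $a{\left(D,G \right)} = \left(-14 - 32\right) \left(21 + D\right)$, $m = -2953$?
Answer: $-6771$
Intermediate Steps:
$a{\left(D,G \right)} = -966 - 46 D$ ($a{\left(D,G \right)} = - 46 \left(21 + D\right) = -966 - 46 D$)
$a{\left(62,-57 \right)} + m = \left(-966 - 2852\right) - 2953 = -3818 - 2953 = -6771$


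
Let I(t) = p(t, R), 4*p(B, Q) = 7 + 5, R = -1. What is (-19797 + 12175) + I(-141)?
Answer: -7619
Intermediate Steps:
p(B, Q) = 3 (p(B, Q) = (7 + 5)/4 = (1/4)*12 = 3)
I(t) = 3
(-19797 + 12175) + I(-141) = (-19797 + 12175) + 3 = -7622 + 3 = -7619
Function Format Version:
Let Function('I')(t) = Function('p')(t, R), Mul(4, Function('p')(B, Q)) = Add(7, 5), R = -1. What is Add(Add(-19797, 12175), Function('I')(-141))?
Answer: -7619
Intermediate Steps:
Function('p')(B, Q) = 3 (Function('p')(B, Q) = Mul(Rational(1, 4), Add(7, 5)) = Mul(Rational(1, 4), 12) = 3)
Function('I')(t) = 3
Add(Add(-19797, 12175), Function('I')(-141)) = Add(Add(-19797, 12175), 3) = Add(-7622, 3) = -7619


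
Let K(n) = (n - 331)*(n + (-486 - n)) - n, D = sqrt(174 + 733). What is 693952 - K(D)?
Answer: 533086 + 487*sqrt(907) ≈ 5.4775e+5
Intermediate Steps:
D = sqrt(907) ≈ 30.116
K(n) = 160866 - 487*n (K(n) = (-331 + n)*(-486) - n = (160866 - 486*n) - n = 160866 - 487*n)
693952 - K(D) = 693952 - (160866 - 487*sqrt(907)) = 693952 + (-160866 + 487*sqrt(907)) = 533086 + 487*sqrt(907)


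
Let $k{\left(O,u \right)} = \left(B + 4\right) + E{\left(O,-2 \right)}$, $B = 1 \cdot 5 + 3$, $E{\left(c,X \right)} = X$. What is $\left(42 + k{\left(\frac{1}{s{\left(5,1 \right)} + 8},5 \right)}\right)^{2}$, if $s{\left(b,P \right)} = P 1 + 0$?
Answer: $2704$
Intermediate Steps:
$s{\left(b,P \right)} = P$ ($s{\left(b,P \right)} = P + 0 = P$)
$B = 8$ ($B = 5 + 3 = 8$)
$k{\left(O,u \right)} = 10$ ($k{\left(O,u \right)} = \left(8 + 4\right) - 2 = 12 - 2 = 10$)
$\left(42 + k{\left(\frac{1}{s{\left(5,1 \right)} + 8},5 \right)}\right)^{2} = \left(42 + 10\right)^{2} = 52^{2} = 2704$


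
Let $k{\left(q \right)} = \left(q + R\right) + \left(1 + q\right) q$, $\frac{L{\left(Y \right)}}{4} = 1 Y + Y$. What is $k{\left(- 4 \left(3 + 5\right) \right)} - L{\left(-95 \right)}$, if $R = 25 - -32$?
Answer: $1777$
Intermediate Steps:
$R = 57$ ($R = 25 + 32 = 57$)
$L{\left(Y \right)} = 8 Y$ ($L{\left(Y \right)} = 4 \left(1 Y + Y\right) = 4 \left(Y + Y\right) = 4 \cdot 2 Y = 8 Y$)
$k{\left(q \right)} = 57 + q + q \left(1 + q\right)$ ($k{\left(q \right)} = \left(q + 57\right) + \left(1 + q\right) q = \left(57 + q\right) + q \left(1 + q\right) = 57 + q + q \left(1 + q\right)$)
$k{\left(- 4 \left(3 + 5\right) \right)} - L{\left(-95 \right)} = \left(57 + \left(- 4 \left(3 + 5\right)\right)^{2} + 2 \left(- 4 \left(3 + 5\right)\right)\right) - 8 \left(-95\right) = \left(57 + \left(\left(-4\right) 8\right)^{2} + 2 \left(\left(-4\right) 8\right)\right) - -760 = \left(57 + \left(-32\right)^{2} + 2 \left(-32\right)\right) + 760 = \left(57 + 1024 - 64\right) + 760 = 1017 + 760 = 1777$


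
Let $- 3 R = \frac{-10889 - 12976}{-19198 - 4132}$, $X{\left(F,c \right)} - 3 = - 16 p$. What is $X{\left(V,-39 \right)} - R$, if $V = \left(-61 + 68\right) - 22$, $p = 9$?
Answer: $- \frac{656315}{4666} \approx -140.66$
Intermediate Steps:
$V = -15$ ($V = 7 - 22 = -15$)
$X{\left(F,c \right)} = -141$ ($X{\left(F,c \right)} = 3 - 144 = -141$)
$R = - \frac{1591}{4666}$ ($R = - \frac{\left(-10889 - 12976\right) \frac{1}{-19198 - 4132}}{3} = - \frac{\left(-23865\right) \frac{1}{-23330}}{3} = - \frac{\left(-23865\right) \left(- \frac{1}{23330}\right)}{3} = \left(- \frac{1}{3}\right) \frac{4773}{4666} = - \frac{1591}{4666} \approx -0.34098$)
$X{\left(V,-39 \right)} - R = -141 - - \frac{1591}{4666} = -141 + \frac{1591}{4666} = - \frac{656315}{4666}$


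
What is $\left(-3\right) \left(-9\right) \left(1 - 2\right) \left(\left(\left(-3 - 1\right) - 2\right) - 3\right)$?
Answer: $243$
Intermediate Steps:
$\left(-3\right) \left(-9\right) \left(1 - 2\right) \left(\left(\left(-3 - 1\right) - 2\right) - 3\right) = 27 \left(- (\left(-4 - 2\right) - 3)\right) = 27 \left(- (-6 - 3)\right) = 27 \left(\left(-1\right) \left(-9\right)\right) = 27 \cdot 9 = 243$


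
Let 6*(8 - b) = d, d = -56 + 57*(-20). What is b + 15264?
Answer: 46414/3 ≈ 15471.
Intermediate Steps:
d = -1196 (d = -56 - 1140 = -1196)
b = 622/3 (b = 8 - ⅙*(-1196) = 8 + 598/3 = 622/3 ≈ 207.33)
b + 15264 = 622/3 + 15264 = 46414/3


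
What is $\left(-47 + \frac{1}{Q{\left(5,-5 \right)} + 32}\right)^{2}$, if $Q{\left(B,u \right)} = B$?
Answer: $\frac{3020644}{1369} \approx 2206.5$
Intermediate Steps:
$\left(-47 + \frac{1}{Q{\left(5,-5 \right)} + 32}\right)^{2} = \left(-47 + \frac{1}{5 + 32}\right)^{2} = \left(-47 + \frac{1}{37}\right)^{2} = \left(- \frac{1738}{37}\right)^{2} = \frac{3020644}{1369}$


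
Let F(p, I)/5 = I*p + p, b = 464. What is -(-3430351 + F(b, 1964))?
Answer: -1128449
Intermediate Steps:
F(p, I) = 5*p + 5*I*p (F(p, I) = 5*(I*p + p) = 5*(p + I*p) = 5*p + 5*I*p)
-(-3430351 + F(b, 1964)) = -(-3430351 + 5*464*(1 + 1964)) = -(-3430351 + 5*464*1965) = -(-3430351 + 4558800) = -1*1128449 = -1128449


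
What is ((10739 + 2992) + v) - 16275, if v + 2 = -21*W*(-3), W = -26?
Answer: -4184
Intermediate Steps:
v = -1640 (v = -2 - 21*(-26)*(-3) = -2 + 546*(-3) = -2 - 1638 = -1640)
((10739 + 2992) + v) - 16275 = ((10739 + 2992) - 1640) - 16275 = (13731 - 1640) - 16275 = 12091 - 16275 = -4184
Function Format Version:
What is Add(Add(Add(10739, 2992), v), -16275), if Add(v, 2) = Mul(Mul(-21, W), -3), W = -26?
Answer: -4184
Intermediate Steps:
v = -1640 (v = Add(-2, Mul(Mul(-21, -26), -3)) = Add(-2, Mul(546, -3)) = Add(-2, -1638) = -1640)
Add(Add(Add(10739, 2992), v), -16275) = Add(Add(Add(10739, 2992), -1640), -16275) = Add(Add(13731, -1640), -16275) = Add(12091, -16275) = -4184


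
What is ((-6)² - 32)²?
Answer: 16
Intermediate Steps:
((-6)² - 32)² = (36 - 32)² = 4² = 16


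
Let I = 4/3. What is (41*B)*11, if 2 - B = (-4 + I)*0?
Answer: 902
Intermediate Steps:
I = 4/3 (I = 4*(⅓) = 4/3 ≈ 1.3333)
B = 2 (B = 2 - (-4 + 4/3)*0 = 2 - (-8)*0/3 = 2 - 1*0 = 2 + 0 = 2)
(41*B)*11 = (41*2)*11 = 82*11 = 902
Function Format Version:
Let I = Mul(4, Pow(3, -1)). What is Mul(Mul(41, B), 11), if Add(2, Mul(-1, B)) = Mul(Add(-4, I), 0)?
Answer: 902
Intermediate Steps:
I = Rational(4, 3) (I = Mul(4, Rational(1, 3)) = Rational(4, 3) ≈ 1.3333)
B = 2 (B = Add(2, Mul(-1, Mul(Add(-4, Rational(4, 3)), 0))) = Add(2, Mul(-1, Mul(Rational(-8, 3), 0))) = Add(2, Mul(-1, 0)) = Add(2, 0) = 2)
Mul(Mul(41, B), 11) = Mul(Mul(41, 2), 11) = Mul(82, 11) = 902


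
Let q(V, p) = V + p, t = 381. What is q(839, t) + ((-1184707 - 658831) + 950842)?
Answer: -891476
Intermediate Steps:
q(839, t) + ((-1184707 - 658831) + 950842) = (839 + 381) + ((-1184707 - 658831) + 950842) = 1220 + (-1843538 + 950842) = 1220 - 892696 = -891476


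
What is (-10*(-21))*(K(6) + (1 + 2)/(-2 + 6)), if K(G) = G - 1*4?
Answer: 1155/2 ≈ 577.50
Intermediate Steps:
K(G) = -4 + G (K(G) = G - 4 = -4 + G)
(-10*(-21))*(K(6) + (1 + 2)/(-2 + 6)) = (-10*(-21))*((-4 + 6) + (1 + 2)/(-2 + 6)) = 210*(2 + 3/4) = 210*(2 + 3*(¼)) = 210*(2 + ¾) = 210*(11/4) = 1155/2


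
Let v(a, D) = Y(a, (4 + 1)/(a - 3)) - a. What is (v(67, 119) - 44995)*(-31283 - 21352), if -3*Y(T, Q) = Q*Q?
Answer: 9715050402145/4096 ≈ 2.3718e+9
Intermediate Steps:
Y(T, Q) = -Q²/3 (Y(T, Q) = -Q*Q/3 = -Q²/3)
v(a, D) = -a - 25/(3*(-3 + a)²) (v(a, D) = -(4 + 1)²/(a - 3)²/3 - a = -25/(-3 + a)²/3 - a = -25/(3*(-3 + a)²) - a = -a - 25/(3*(-3 + a)²))
(v(67, 119) - 44995)*(-31283 - 21352) = ((-1*67 - 25/(3*(-3 + 67)²)) - 44995)*(-31283 - 21352) = ((-67 - 25/3/64²) - 44995)*(-52635) = ((-67 - 25/3*1/4096) - 44995)*(-52635) = ((-67 - 25/12288) - 44995)*(-52635) = (-823321/12288 - 44995)*(-52635) = -553721881/12288*(-52635) = 9715050402145/4096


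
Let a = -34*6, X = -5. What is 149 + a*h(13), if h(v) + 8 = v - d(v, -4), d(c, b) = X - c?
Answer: -4543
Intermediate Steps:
d(c, b) = -5 - c
a = -204
h(v) = -3 + 2*v (h(v) = -8 + (v - (-5 - v)) = -8 + (v + (5 + v)) = -8 + (5 + 2*v) = -3 + 2*v)
149 + a*h(13) = 149 - 204*(-3 + 2*13) = 149 - 204*(-3 + 26) = 149 - 204*23 = 149 - 4692 = -4543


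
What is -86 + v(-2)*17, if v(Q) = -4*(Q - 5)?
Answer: 390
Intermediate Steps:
v(Q) = 20 - 4*Q (v(Q) = -4*(-5 + Q) = 20 - 4*Q)
-86 + v(-2)*17 = -86 + (20 - 4*(-2))*17 = -86 + (20 + 8)*17 = -86 + 28*17 = -86 + 476 = 390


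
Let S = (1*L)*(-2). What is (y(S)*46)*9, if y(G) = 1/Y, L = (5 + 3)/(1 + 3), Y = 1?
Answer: 414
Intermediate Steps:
L = 2 (L = 8/4 = 8*(¼) = 2)
S = -4 (S = (1*2)*(-2) = 2*(-2) = -4)
y(G) = 1 (y(G) = 1/1 = 1)
(y(S)*46)*9 = (1*46)*9 = 46*9 = 414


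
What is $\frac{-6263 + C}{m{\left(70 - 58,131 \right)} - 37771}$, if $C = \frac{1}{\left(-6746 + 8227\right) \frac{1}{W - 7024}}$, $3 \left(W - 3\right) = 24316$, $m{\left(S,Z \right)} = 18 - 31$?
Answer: $\frac{3477907}{20984289} \approx 0.16574$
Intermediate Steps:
$m{\left(S,Z \right)} = -13$ ($m{\left(S,Z \right)} = 18 - 31 = -13$)
$W = \frac{24325}{3}$ ($W = 3 + \frac{1}{3} \cdot 24316 = 3 + \frac{24316}{3} = \frac{24325}{3} \approx 8108.3$)
$C = \frac{3253}{4443}$ ($C = \frac{1}{\left(-6746 + 8227\right) \frac{1}{\frac{24325}{3} - 7024}} = \frac{1}{1481 \frac{1}{\frac{3253}{3}}} = \frac{1}{1481 \cdot \frac{3}{3253}} = \frac{1}{\frac{4443}{3253}} = \frac{3253}{4443} \approx 0.73216$)
$\frac{-6263 + C}{m{\left(70 - 58,131 \right)} - 37771} = \frac{-6263 + \frac{3253}{4443}}{-13 - 37771} = - \frac{27823256}{4443 \left(-37784\right)} = \left(- \frac{27823256}{4443}\right) \left(- \frac{1}{37784}\right) = \frac{3477907}{20984289}$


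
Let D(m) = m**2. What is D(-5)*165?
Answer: 4125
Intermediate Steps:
D(-5)*165 = (-5)**2*165 = 25*165 = 4125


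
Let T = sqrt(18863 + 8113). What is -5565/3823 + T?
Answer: -5565/3823 + 4*sqrt(1686) ≈ 162.79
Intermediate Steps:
T = 4*sqrt(1686) (T = sqrt(26976) = 4*sqrt(1686) ≈ 164.24)
-5565/3823 + T = -5565/3823 + 4*sqrt(1686)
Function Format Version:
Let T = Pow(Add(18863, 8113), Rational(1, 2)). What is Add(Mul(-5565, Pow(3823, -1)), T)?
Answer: Add(Rational(-5565, 3823), Mul(4, Pow(1686, Rational(1, 2)))) ≈ 162.79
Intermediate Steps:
T = Mul(4, Pow(1686, Rational(1, 2))) (T = Pow(26976, Rational(1, 2)) = Mul(4, Pow(1686, Rational(1, 2))) ≈ 164.24)
Add(Mul(-5565, Pow(3823, -1)), T) = Add(Mul(-5565, Pow(3823, -1)), Mul(4, Pow(1686, Rational(1, 2)))) = Add(Mul(-5565, Rational(1, 3823)), Mul(4, Pow(1686, Rational(1, 2)))) = Add(Rational(-5565, 3823), Mul(4, Pow(1686, Rational(1, 2))))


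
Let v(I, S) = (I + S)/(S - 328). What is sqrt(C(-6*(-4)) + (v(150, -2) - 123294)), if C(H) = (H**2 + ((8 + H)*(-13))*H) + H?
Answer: 2*I*sqrt(903042690)/165 ≈ 364.25*I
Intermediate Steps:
v(I, S) = (I + S)/(-328 + S)
C(H) = H + H**2 + H*(-104 - 13*H) (C(H) = (H**2 + (-104 - 13*H)*H) + H = (H**2 + H*(-104 - 13*H)) + H = H + H**2 + H*(-104 - 13*H))
sqrt(C(-6*(-4)) + (v(150, -2) - 123294)) = sqrt(-(-6*(-4))*(103 + 12*(-6*(-4))) + ((150 - 2)/(-328 - 2) - 123294)) = sqrt(-1*24*(103 + 12*24) + (148/(-330) - 123294)) = sqrt(-1*24*(103 + 288) + (-1/330*148 - 123294)) = sqrt(-1*24*391 + (-74/165 - 123294)) = sqrt(-9384 - 20343584/165) = sqrt(-21891944/165) = 2*I*sqrt(903042690)/165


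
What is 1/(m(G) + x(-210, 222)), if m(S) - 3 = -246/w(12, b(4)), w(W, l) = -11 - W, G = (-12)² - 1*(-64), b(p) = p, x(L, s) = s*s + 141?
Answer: 23/1137090 ≈ 2.0227e-5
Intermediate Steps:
x(L, s) = 141 + s² (x(L, s) = s² + 141 = 141 + s²)
G = 208 (G = 144 + 64 = 208)
m(S) = 315/23 (m(S) = 3 - 246/(-11 - 1*12) = 3 - 246/(-11 - 12) = 3 - 246/(-23) = 3 - 246*(-1/23) = 3 + 246/23 = 315/23)
1/(m(G) + x(-210, 222)) = 1/(315/23 + (141 + 222²)) = 1/(315/23 + (141 + 49284)) = 1/(315/23 + 49425) = 1/(1137090/23) = 23/1137090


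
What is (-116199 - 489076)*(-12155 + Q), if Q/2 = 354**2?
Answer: -144344166175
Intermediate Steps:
Q = 250632 (Q = 2*354**2 = 2*125316 = 250632)
(-116199 - 489076)*(-12155 + Q) = (-116199 - 489076)*(-12155 + 250632) = -605275*238477 = -144344166175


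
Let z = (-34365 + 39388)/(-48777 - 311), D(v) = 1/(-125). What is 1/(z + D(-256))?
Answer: -6136000/676963 ≈ -9.0640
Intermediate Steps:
D(v) = -1/125
z = -5023/49088 (z = 5023/(-49088) = 5023*(-1/49088) = -5023/49088 ≈ -0.10233)
1/(z + D(-256)) = 1/(-5023/49088 - 1/125) = 1/(-676963/6136000) = -6136000/676963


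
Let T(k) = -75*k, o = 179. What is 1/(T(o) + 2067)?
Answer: -1/11358 ≈ -8.8044e-5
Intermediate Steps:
1/(T(o) + 2067) = 1/(-75*179 + 2067) = 1/(-13425 + 2067) = 1/(-11358) = -1/11358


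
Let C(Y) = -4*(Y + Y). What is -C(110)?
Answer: 880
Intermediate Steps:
C(Y) = -8*Y
-C(110) = -(-8)*110 = -1*(-880) = 880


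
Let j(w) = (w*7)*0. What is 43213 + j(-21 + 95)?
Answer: 43213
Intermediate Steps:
j(w) = 0 (j(w) = (7*w)*0 = 0)
43213 + j(-21 + 95) = 43213 + 0 = 43213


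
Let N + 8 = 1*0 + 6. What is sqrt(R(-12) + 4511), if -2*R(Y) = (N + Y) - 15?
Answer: sqrt(18102)/2 ≈ 67.272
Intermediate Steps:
N = -2 (N = -8 + (1*0 + 6) = -8 + (0 + 6) = -8 + 6 = -2)
R(Y) = 17/2 - Y/2 (R(Y) = -((-2 + Y) - 15)/2 = -(-17 + Y)/2 = 17/2 - Y/2)
sqrt(R(-12) + 4511) = sqrt((17/2 - 1/2*(-12)) + 4511) = sqrt((17/2 + 6) + 4511) = sqrt(29/2 + 4511) = sqrt(9051/2) = sqrt(18102)/2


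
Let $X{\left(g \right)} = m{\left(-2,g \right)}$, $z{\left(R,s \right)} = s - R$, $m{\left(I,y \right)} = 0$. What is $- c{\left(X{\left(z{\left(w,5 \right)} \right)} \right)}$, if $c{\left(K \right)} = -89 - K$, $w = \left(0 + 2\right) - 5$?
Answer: $89$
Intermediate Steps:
$w = -3$ ($w = 2 - 5 = -3$)
$X{\left(g \right)} = 0$
$- c{\left(X{\left(z{\left(w,5 \right)} \right)} \right)} = - (-89 - 0) = - (-89 + 0) = \left(-1\right) \left(-89\right) = 89$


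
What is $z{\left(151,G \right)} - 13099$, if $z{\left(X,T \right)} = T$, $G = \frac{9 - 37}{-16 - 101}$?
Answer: $- \frac{1532555}{117} \approx -13099.0$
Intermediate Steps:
$G = \frac{28}{117}$ ($G = - \frac{28}{-117} = \left(-28\right) \left(- \frac{1}{117}\right) = \frac{28}{117} \approx 0.23932$)
$z{\left(151,G \right)} - 13099 = \frac{28}{117} - 13099 = - \frac{1532555}{117}$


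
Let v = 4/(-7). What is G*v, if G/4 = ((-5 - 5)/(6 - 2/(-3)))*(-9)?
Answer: -216/7 ≈ -30.857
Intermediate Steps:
v = -4/7 (v = 4*(-⅐) = -4/7 ≈ -0.57143)
G = 54 (G = 4*(((-5 - 5)/(6 - 2/(-3)))*(-9)) = 4*(-10/(6 - 2*(-⅓))*(-9)) = 4*(-10/(6 + ⅔)*(-9)) = 4*(-10/20/3*(-9)) = 4*(-10*3/20*(-9)) = 4*(-3/2*(-9)) = 4*(27/2) = 54)
G*v = 54*(-4/7) = -216/7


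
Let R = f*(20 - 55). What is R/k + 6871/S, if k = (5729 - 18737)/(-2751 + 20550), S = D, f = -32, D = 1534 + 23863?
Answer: -10545766029/6882587 ≈ -1532.2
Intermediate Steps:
D = 25397
S = 25397
R = 1120 (R = -32*(20 - 55) = -32*(-35) = 1120)
k = -4336/5933 (k = -13008/17799 = -13008*1/17799 = -4336/5933 ≈ -0.73083)
R/k + 6871/S = 1120/(-4336/5933) + 6871/25397 = 1120*(-5933/4336) + 6871*(1/25397) = -415310/271 + 6871/25397 = -10545766029/6882587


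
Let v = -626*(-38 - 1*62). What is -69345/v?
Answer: -13869/12520 ≈ -1.1077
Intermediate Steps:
v = 62600 (v = -626*(-38 - 62) = -626*(-100) = 62600)
-69345/v = -69345/62600 = -69345*1/62600 = -13869/12520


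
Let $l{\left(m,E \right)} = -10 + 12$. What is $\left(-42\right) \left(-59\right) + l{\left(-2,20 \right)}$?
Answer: $2480$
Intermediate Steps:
$l{\left(m,E \right)} = 2$
$\left(-42\right) \left(-59\right) + l{\left(-2,20 \right)} = \left(-42\right) \left(-59\right) + 2 = 2478 + 2 = 2480$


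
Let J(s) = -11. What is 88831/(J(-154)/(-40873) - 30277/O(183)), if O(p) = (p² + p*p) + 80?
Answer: -243473479809854/1236774183 ≈ -1.9686e+5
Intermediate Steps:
O(p) = 80 + 2*p² (O(p) = (p² + p²) + 80 = 2*p² + 80 = 80 + 2*p²)
88831/(J(-154)/(-40873) - 30277/O(183)) = 88831/(-11/(-40873) - 30277/(80 + 2*183²)) = 88831/(-11*(-1/40873) - 30277/(80 + 2*33489)) = 88831/(11/40873 - 30277/(80 + 66978)) = 88831/(11/40873 - 30277/67058) = 88831/(-1236774183/2740861634) = 88831*(-2740861634/1236774183) = -243473479809854/1236774183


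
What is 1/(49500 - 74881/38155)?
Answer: 38155/1888597619 ≈ 2.0203e-5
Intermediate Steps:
1/(49500 - 74881/38155) = 1/(1888597619/38155) = 38155/1888597619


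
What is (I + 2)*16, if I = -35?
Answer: -528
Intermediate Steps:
(I + 2)*16 = (-35 + 2)*16 = -33*16 = -528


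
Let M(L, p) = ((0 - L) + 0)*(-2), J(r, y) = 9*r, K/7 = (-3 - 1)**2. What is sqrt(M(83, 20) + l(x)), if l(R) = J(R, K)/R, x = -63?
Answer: 5*sqrt(7) ≈ 13.229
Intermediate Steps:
K = 112 (K = 7*(-3 - 1)**2 = 7*(-4)**2 = 7*16 = 112)
M(L, p) = 2*L (M(L, p) = (-L + 0)*(-2) = -L*(-2) = 2*L)
l(R) = 9 (l(R) = (9*R)/R = 9)
sqrt(M(83, 20) + l(x)) = sqrt(2*83 + 9) = sqrt(166 + 9) = sqrt(175) = 5*sqrt(7)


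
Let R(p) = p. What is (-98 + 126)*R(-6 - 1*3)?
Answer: -252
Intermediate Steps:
(-98 + 126)*R(-6 - 1*3) = (-98 + 126)*(-6 - 1*3) = 28*(-6 - 3) = 28*(-9) = -252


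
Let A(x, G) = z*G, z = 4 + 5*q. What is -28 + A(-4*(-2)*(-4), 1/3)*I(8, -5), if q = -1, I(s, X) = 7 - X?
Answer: -32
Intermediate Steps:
z = -1 (z = 4 + 5*(-1) = 4 - 5 = -1)
A(x, G) = -G
-28 + A(-4*(-2)*(-4), 1/3)*I(8, -5) = -28 + (-1/3)*(7 - 1*(-5)) = -28 + (-1*⅓)*(7 + 5) = -28 - ⅓*12 = -28 - 4 = -32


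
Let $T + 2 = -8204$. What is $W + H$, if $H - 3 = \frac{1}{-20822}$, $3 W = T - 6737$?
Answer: $- \frac{103651917}{20822} \approx -4978.0$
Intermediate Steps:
$T = -8206$ ($T = -2 - 8204 = -8206$)
$W = -4981$ ($W = \frac{-8206 - 6737}{3} = \frac{1}{3} \left(-14943\right) = -4981$)
$H = \frac{62465}{20822}$ ($H = 3 + \frac{1}{-20822} = 3 - \frac{1}{20822} = \frac{62465}{20822} \approx 3.0$)
$W + H = -4981 + \frac{62465}{20822} = - \frac{103651917}{20822}$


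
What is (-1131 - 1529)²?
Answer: 7075600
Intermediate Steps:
(-1131 - 1529)² = (-2660)² = 7075600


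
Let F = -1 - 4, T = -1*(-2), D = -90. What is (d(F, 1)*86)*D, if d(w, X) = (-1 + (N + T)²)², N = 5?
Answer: -17832960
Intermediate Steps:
T = 2
F = -5
d(w, X) = 2304 (d(w, X) = (-1 + (5 + 2)²)² = (-1 + 7²)² = (-1 + 49)² = 48² = 2304)
(d(F, 1)*86)*D = (2304*86)*(-90) = 198144*(-90) = -17832960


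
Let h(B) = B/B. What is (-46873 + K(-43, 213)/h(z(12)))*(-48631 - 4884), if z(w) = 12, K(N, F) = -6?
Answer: 2508729685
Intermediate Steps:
h(B) = 1
(-46873 + K(-43, 213)/h(z(12)))*(-48631 - 4884) = (-46873 - 6/1)*(-48631 - 4884) = (-46873 - 6*1)*(-53515) = (-46873 - 6)*(-53515) = -46879*(-53515) = 2508729685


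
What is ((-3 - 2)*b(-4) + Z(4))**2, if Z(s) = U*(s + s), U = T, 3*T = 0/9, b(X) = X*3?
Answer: 3600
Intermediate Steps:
b(X) = 3*X
T = 0 (T = (0/9)/3 = (0*(1/9))/3 = (1/3)*0 = 0)
U = 0
Z(s) = 0 (Z(s) = 0*(s + s) = 0*(2*s) = 0)
((-3 - 2)*b(-4) + Z(4))**2 = ((-3 - 2)*(3*(-4)) + 0)**2 = (-5*(-12) + 0)**2 = (60 + 0)**2 = 60**2 = 3600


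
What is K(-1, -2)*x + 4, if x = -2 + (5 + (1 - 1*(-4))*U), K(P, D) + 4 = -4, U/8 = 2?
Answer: -660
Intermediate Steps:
U = 16 (U = 8*2 = 16)
K(P, D) = -8 (K(P, D) = -4 - 4 = -8)
x = 83 (x = -2 + (5 + (1 - 1*(-4))*16) = -2 + (5 + (1 + 4)*16) = -2 + (5 + 5*16) = -2 + (5 + 80) = -2 + 85 = 83)
K(-1, -2)*x + 4 = -8*83 + 4 = -664 + 4 = -660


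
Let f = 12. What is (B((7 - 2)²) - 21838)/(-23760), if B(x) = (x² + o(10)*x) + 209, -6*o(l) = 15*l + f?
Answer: 21679/23760 ≈ 0.91242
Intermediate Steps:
o(l) = -2 - 5*l/2 (o(l) = -(15*l + 12)/6 = -(12 + 15*l)/6 = -2 - 5*l/2)
B(x) = 209 + x² - 27*x (B(x) = (x² + (-2 - 5/2*10)*x) + 209 = (x² + (-2 - 25)*x) + 209 = (x² - 27*x) + 209 = 209 + x² - 27*x)
(B((7 - 2)²) - 21838)/(-23760) = ((209 + ((7 - 2)²)² - 27*(7 - 2)²) - 21838)/(-23760) = ((209 + (5²)² - 27*5²) - 21838)*(-1/23760) = ((209 + 25² - 27*25) - 21838)*(-1/23760) = ((209 + 625 - 675) - 21838)*(-1/23760) = (159 - 21838)*(-1/23760) = -21679*(-1/23760) = 21679/23760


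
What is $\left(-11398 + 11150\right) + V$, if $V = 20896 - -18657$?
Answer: $39305$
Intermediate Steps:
$V = 39553$ ($V = 20896 + 18657 = 39553$)
$\left(-11398 + 11150\right) + V = \left(-11398 + 11150\right) + 39553 = -248 + 39553 = 39305$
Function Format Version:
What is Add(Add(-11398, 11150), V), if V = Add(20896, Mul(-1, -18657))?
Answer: 39305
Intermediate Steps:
V = 39553 (V = Add(20896, 18657) = 39553)
Add(Add(-11398, 11150), V) = Add(Add(-11398, 11150), 39553) = Add(-248, 39553) = 39305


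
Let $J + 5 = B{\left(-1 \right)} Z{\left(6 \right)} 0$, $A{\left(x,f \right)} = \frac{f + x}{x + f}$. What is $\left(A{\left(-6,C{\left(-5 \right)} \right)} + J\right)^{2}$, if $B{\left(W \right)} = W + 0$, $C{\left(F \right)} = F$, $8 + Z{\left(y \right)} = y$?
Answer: $16$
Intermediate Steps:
$Z{\left(y \right)} = -8 + y$
$B{\left(W \right)} = W$
$A{\left(x,f \right)} = 1$ ($A{\left(x,f \right)} = \frac{f + x}{f + x} = 1$)
$J = -5$ ($J = -5 + - (-8 + 6) 0 = -5 + \left(-1\right) \left(-2\right) 0 = -5 + 2 \cdot 0 = -5 + 0 = -5$)
$\left(A{\left(-6,C{\left(-5 \right)} \right)} + J\right)^{2} = \left(1 - 5\right)^{2} = \left(-4\right)^{2} = 16$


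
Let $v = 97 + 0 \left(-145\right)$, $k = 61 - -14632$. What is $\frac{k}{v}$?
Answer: $\frac{14693}{97} \approx 151.47$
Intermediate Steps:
$k = 14693$ ($k = 61 + 14632 = 14693$)
$v = 97$ ($v = 97 + 0 = 97$)
$\frac{k}{v} = \frac{14693}{97}$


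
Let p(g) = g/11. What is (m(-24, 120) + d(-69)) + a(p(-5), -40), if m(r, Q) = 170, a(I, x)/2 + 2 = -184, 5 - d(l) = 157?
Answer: -354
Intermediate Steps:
d(l) = -152 (d(l) = 5 - 1*157 = 5 - 157 = -152)
p(g) = g/11 (p(g) = g*(1/11) = g/11)
a(I, x) = -372 (a(I, x) = -4 + 2*(-184) = -4 - 368 = -372)
(m(-24, 120) + d(-69)) + a(p(-5), -40) = (170 - 152) - 372 = 18 - 372 = -354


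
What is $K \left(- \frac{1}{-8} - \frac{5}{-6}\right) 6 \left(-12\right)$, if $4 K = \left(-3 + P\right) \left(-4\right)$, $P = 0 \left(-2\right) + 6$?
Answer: $207$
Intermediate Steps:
$P = 6$ ($P = 0 + 6 = 6$)
$K = -3$ ($K = \frac{\left(-3 + 6\right) \left(-4\right)}{4} = \frac{3 \left(-4\right)}{4} = \frac{1}{4} \left(-12\right) = -3$)
$K \left(- \frac{1}{-8} - \frac{5}{-6}\right) 6 \left(-12\right) = - 3 \left(- \frac{1}{-8} - \frac{5}{-6}\right) 6 \left(-12\right) = - 3 \left(\left(-1\right) \left(- \frac{1}{8}\right) - - \frac{5}{6}\right) 6 \left(-12\right) = - 3 \left(\frac{1}{8} + \frac{5}{6}\right) 6 \left(-12\right) = - 3 \cdot \frac{23}{24} \cdot 6 \left(-12\right) = - 3 \cdot \frac{23}{4} \left(-12\right) = \left(-3\right) \left(-69\right) = 207$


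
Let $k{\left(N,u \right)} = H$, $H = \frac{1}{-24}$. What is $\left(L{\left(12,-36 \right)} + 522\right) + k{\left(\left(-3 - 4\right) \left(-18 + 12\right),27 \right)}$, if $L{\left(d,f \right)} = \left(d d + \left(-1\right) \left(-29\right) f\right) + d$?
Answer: $- \frac{8785}{24} \approx -366.04$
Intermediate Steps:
$H = - \frac{1}{24} \approx -0.041667$
$L{\left(d,f \right)} = d + d^{2} + 29 f$ ($L{\left(d,f \right)} = \left(d^{2} + 29 f\right) + d = d + d^{2} + 29 f$)
$k{\left(N,u \right)} = - \frac{1}{24}$
$\left(L{\left(12,-36 \right)} + 522\right) + k{\left(\left(-3 - 4\right) \left(-18 + 12\right),27 \right)} = \left(\left(12 + 12^{2} + 29 \left(-36\right)\right) + 522\right) - \frac{1}{24} = \left(\left(12 + 144 - 1044\right) + 522\right) - \frac{1}{24} = \left(-888 + 522\right) - \frac{1}{24} = -366 - \frac{1}{24} = - \frac{8785}{24}$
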